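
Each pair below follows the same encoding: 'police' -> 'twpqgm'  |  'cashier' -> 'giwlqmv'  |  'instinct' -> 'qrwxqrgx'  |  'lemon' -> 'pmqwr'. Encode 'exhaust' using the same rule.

Two shifts are in play — +8 for a/e/i/o/u, +4 for every other letter.
For exhaust: e(vowel)+8=m, x(cons)+4=b, h(cons)+4=l, a(vowel)+8=i, u(vowel)+8=c, s(cons)+4=w, t(cons)+4=x.

mblicwx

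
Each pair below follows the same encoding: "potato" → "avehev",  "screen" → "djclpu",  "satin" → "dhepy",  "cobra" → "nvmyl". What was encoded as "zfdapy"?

oyster

Shifts by position in potato: pos 0: p→a (+11), pos 1: o→v (+7), pos 2: t→e (+11), pos 3: a→h (+7) — repeating every 2. The shifts repeat in a cycle of length 2: positions 0,1,… shift by +11, +7, then the pattern repeats.
Reversing it on zfdapy: z−11=o, f−7=y, d−11=s, a−7=t, p−11=e, y−7=r.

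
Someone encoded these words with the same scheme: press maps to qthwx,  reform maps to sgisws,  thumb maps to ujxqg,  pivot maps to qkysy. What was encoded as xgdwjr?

In press: p→q is +1, r→t is +2, e→h is +3, s→w is +4 — the shift increases by 1 each position. Each letter shifts forward by (position + 1), i.e. 1, 2, 3, … — the shift grows by one for each successive letter.
Decoding xgdwjr: x−1=w, g−2=e, d−3=a, w−4=s, j−5=e, r−6=l.

weasel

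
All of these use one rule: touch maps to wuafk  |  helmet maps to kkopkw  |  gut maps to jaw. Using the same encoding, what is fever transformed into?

Vowels shift forward by 6 and consonants shift forward by 3.
For fever: f(cons)+3=i, e(vowel)+6=k, v(cons)+3=y, e(vowel)+6=k, r(cons)+3=u.

ikyku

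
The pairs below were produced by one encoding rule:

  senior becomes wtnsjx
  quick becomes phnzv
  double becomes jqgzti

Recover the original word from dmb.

Read the word backwards and shift each letter +5.
Reversing it on dmb: shift back: d−5=y, m−5=h, b−5=w → yhw; then reverse → why.

why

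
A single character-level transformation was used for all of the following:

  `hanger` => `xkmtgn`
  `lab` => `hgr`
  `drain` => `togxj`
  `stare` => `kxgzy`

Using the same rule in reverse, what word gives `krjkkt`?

needle

Two steps: reverse the string, then apply a Caesar shift of +6.
Undoing it on krjkkt: shift back: k−6=e, r−6=l, j−6=d, k−6=e, k−6=e, t−6=n → eldeen; then reverse → needle.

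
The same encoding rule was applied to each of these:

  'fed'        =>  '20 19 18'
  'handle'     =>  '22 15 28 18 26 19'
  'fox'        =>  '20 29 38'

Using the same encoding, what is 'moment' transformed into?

27 29 27 19 28 34

f is letter #6 and maps to 20: an offset of 14. Each letter is replaced by its alphabet position (a=1..z=26) + 14.
Applying it to moment: m=13→27, o=15→29, m=13→27, e=5→19, n=14→28, t=20→34.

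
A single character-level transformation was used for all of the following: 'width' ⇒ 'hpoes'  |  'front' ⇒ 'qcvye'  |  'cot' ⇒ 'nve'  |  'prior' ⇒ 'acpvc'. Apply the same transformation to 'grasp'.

The shift depends on letter class: consonant w→h is +11, but vowel i→p is +7. Vowels shift forward by 7 and consonants shift forward by 11.
For grasp: g(cons)+11=r, r(cons)+11=c, a(vowel)+7=h, s(cons)+11=d, p(cons)+11=a.

rchda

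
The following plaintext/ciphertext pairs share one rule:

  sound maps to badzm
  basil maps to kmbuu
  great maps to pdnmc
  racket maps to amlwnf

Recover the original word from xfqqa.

Shifts by position in sound: pos 0: s→b (+9), pos 1: o→a (+12), pos 2: u→d (+9), pos 3: n→z (+12) — repeating every 2. It's a Vigenère-style cipher with numeric key [9,12]: position i shifts by key[i mod 2].
Reversing it on xfqqa: x−9=o, f−12=t, q−9=h, q−12=e, a−9=r.

other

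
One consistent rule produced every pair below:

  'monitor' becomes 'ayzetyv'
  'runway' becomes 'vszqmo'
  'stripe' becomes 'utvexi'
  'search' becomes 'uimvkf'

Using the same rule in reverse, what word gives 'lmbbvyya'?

ballroom

m(12)→a(0) and o(14)→y(24) fit y≡25x+12 (mod 26); the inverse of 25 mod 26 is 25. Each letter's alphabet position (a=0..z=25) is mapped through 25·x+12 mod 26 — an affine cipher.
Decoding lmbbvyya: l(11)→25·(11−12)≡1=b; m(12)→25·(12−12)≡0=a; b(1)→25·(1−12)≡11=l; b(1)→25·(1−12)≡11=l; v(21)→25·(21−12)≡17=r; y(24)→25·(24−12)≡14=o; y(24)→25·(24−12)≡14=o; a(0)→25·(0−12)≡12=m (all mod 26).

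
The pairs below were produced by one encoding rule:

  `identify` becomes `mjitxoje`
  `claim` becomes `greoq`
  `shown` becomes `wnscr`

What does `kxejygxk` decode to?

graduate

The shifts repeat in a cycle of length 2: positions 0,1,… shift by +4, +6, then the pattern repeats.
Reversing it on kxejygxk: k−4=g, x−6=r, e−4=a, j−6=d, y−4=u, g−6=a, x−4=t, k−6=e.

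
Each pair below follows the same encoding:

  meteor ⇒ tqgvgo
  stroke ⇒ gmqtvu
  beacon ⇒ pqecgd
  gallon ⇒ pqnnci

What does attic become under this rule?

ekvvc

The output letters match the input read backwards, each shifted +2: meteor reversed is roetem. The word is reversed, then every letter is shifted forward by 2.
Applying it to attic: reverse → citta; then shift: c+2=e, i+2=k, t+2=v, t+2=v, a+2=c.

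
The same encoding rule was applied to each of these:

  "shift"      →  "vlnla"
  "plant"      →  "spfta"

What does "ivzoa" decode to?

fruit

The shift increases by 1 at each position, starting from +3: 3, 4, 5, ….
Reversing it on ivzoa: i−3=f, v−4=r, z−5=u, o−6=i, a−7=t.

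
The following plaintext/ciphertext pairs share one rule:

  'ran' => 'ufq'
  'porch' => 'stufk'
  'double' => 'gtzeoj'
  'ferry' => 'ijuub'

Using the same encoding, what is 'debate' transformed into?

gjefwj

Vowels shift forward by 5 and consonants shift forward by 3.
Applying it to debate: d(cons)+3=g, e(vowel)+5=j, b(cons)+3=e, a(vowel)+5=f, t(cons)+3=w, e(vowel)+5=j.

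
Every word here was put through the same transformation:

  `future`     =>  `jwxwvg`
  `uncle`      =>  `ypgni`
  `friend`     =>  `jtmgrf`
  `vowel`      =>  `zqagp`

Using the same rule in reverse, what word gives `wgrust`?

sensor

Shifts by position in future: pos 0: f→j (+4), pos 1: u→w (+2), pos 2: t→x (+4), pos 3: u→w (+2) — repeating every 2. A repeating key of period 2 is used — shifts +4, +2 over and over.
Reversing it on wgrust: w−4=s, g−2=e, r−4=n, u−2=s, s−4=o, t−2=r.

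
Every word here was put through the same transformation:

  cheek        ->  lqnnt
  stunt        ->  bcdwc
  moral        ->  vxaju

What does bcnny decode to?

Each letter is shifted forward by 9 in the alphabet (a Caesar shift of +9).
Decoding bcnny: b−9=s, c−9=t, n−9=e, n−9=e, y−9=p.

steep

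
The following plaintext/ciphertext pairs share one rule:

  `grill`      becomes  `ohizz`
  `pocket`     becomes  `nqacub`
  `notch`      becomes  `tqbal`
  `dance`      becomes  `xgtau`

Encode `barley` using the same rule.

dghzum

Treating letters as 0–25, the rule is x ↦ 23x + 6 (mod 26).
For barley: b(1)→23·1+6≡3=d; a(0)→23·0+6≡6=g; r(17)→23·17+6≡7=h; l(11)→23·11+6≡25=z; e(4)→23·4+6≡20=u; y(24)→23·24+6≡12=m (all mod 26).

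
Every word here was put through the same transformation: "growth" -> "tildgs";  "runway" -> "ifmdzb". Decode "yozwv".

Each pair mirrors across the alphabet (g↔t, r↔i, o↔l): positions sum to 25. Each letter is replaced by its mirror in the alphabet: a↔z, b↔y, c↔x, and so on (the Atbash cipher).
Undoing it on yozwv: y↔b, o↔l, z↔a, w↔d, v↔e.

blade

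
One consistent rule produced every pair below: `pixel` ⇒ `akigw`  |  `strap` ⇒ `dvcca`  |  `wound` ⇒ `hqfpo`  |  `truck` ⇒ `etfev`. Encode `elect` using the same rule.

Shifts by position in pixel: pos 0: p→a (+11), pos 1: i→k (+2), pos 2: x→i (+11), pos 3: e→g (+2) — repeating every 2. A repeating key of period 2 is used — shifts +11, +2 over and over.
Applying it to elect: e+11=p, l+2=n, e+11=p, c+2=e, t+11=e.

pnpee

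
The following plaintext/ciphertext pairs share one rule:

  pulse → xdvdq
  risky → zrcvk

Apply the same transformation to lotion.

txdtaa

In pulse: p→x is +8, u→d is +9, l→v is +10, s→d is +11 — the shift increases by 1 each position. Letter i (0-indexed) is shifted by i+8, so successive shifts are 8, 9, 10, ….
On lotion: l+8=t, o+9=x, t+10=d, i+11=t, o+12=a, n+13=a.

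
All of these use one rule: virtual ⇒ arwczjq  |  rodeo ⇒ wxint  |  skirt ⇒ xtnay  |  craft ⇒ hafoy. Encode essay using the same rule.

jbxjd

Shifts by position in virtual: pos 0: v→a (+5), pos 1: i→r (+9), pos 2: r→w (+5), pos 3: t→c (+9) — repeating every 2. A repeating key of period 2 is used — shifts +5, +9 over and over.
On essay: e+5=j, s+9=b, s+5=x, a+9=j, y+5=d.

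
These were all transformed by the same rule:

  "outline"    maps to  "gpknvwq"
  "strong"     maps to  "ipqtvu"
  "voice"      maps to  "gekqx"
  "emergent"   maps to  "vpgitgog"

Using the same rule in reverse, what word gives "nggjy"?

The output letters match the input read backwards, each shifted +2: outline reversed is eniltuo. Two steps: reverse the string, then apply a Caesar shift of +2.
Decoding nggjy: shift back: n−2=l, g−2=e, g−2=e, j−2=h, y−2=w → leehw; then reverse → wheel.

wheel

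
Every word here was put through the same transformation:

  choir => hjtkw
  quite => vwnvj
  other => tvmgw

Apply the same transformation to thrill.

Shifts by position in choir: pos 0: c→h (+5), pos 1: h→j (+2), pos 2: o→t (+5), pos 3: i→k (+2) — repeating every 2. A repeating key of period 2 is used — shifts +5, +2 over and over.
On thrill: t+5=y, h+2=j, r+5=w, i+2=k, l+5=q, l+2=n.

yjwkqn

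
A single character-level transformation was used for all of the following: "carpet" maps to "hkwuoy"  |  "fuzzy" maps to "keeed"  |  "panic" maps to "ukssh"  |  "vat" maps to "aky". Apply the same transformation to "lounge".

Two shifts are in play — +10 for a/e/i/o/u, +5 for every other letter.
Applying it to lounge: l(cons)+5=q, o(vowel)+10=y, u(vowel)+10=e, n(cons)+5=s, g(cons)+5=l, e(vowel)+10=o.

qyeslo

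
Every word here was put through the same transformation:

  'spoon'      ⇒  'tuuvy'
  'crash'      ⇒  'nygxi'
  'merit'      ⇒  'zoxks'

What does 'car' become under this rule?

The output letters match the input read backwards, each shifted +6: spoon reversed is noops. Two steps: reverse the string, then apply a Caesar shift of +6.
On car: reverse → rac; then shift: r+6=x, a+6=g, c+6=i.

xgi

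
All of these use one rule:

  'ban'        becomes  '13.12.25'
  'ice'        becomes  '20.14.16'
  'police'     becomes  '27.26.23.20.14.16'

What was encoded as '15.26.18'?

b is letter #2 and maps to 13: an offset of 11. The number is (letter's place in the alphabet, a=1) + 11.
Reversing it on 15.26.18: 15→(15−11)÷1=4=d, 26→(26−11)÷1=15=o, 18→(18−11)÷1=7=g.

dog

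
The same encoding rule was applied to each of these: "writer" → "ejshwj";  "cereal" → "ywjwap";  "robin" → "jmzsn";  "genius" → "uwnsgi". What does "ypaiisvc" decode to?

Each letter's alphabet position (a=0..z=25) is mapped through 25·x+0 mod 26 — an affine cipher.
Undoing it on ypaiisvc: y(24)→25·(24−0)≡2=c; p(15)→25·(15−0)≡11=l; a(0)→25·(0−0)≡0=a; i(8)→25·(8−0)≡18=s; i(8)→25·(8−0)≡18=s; s(18)→25·(18−0)≡8=i; v(21)→25·(21−0)≡5=f; c(2)→25·(2−0)≡24=y (all mod 26).

classify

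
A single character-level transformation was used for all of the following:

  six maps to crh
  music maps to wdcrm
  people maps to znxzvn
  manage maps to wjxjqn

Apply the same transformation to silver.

The shift depends on letter class: consonant s→c is +10, but vowel i→r is +9. Vowels shift forward by 9 and consonants shift forward by 10.
Applying it to silver: s(cons)+10=c, i(vowel)+9=r, l(cons)+10=v, v(cons)+10=f, e(vowel)+9=n, r(cons)+10=b.

crvfnb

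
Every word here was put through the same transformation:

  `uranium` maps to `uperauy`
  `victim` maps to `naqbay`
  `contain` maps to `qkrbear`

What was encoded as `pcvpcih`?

refresh

u(20)→u(20) and r(17)→p(15) fit y≡19x+4 (mod 26); the inverse of 19 mod 26 is 11. This is an affine cipher: with a=0,…,z=25, each position x becomes (19x+4) mod 26.
Decoding pcvpcih: p(15)→11·(15−4)≡17=r; c(2)→11·(2−4)≡4=e; v(21)→11·(21−4)≡5=f; p(15)→11·(15−4)≡17=r; c(2)→11·(2−4)≡4=e; i(8)→11·(8−4)≡18=s; h(7)→11·(7−4)≡7=h (all mod 26).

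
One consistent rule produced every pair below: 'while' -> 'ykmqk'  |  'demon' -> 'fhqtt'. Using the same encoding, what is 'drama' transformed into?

Letter i (0-indexed) is shifted by i+2, so successive shifts are 2, 3, 4, ….
On drama: d+2=f, r+3=u, a+4=e, m+5=r, a+6=g.

fuerg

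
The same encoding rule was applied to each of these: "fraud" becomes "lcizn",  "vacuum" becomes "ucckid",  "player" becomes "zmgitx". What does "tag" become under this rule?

The output letters match the input read backwards, each shifted +8: fraud reversed is duarf. Two steps: reverse the string, then apply a Caesar shift of +8.
On tag: reverse → gat; then shift: g+8=o, a+8=i, t+8=b.

oib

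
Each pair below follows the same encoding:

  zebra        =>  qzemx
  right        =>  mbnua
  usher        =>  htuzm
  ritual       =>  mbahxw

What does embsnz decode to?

bridge

z(25)→q(16) and e(4)→z(25) fit y≡7x+23 (mod 26); the inverse of 7 mod 26 is 15. Treating letters as 0–25, the rule is x ↦ 7x + 23 (mod 26).
Reversing it on embsnz: e(4)→15·(4−23)≡1=b; m(12)→15·(12−23)≡17=r; b(1)→15·(1−23)≡8=i; s(18)→15·(18−23)≡3=d; n(13)→15·(13−23)≡6=g; z(25)→15·(25−23)≡4=e (all mod 26).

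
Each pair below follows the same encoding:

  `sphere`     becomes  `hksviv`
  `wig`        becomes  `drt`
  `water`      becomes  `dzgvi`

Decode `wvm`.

Each pair mirrors across the alphabet (s↔h, p↔k, h↔s): positions sum to 25. Each letter is replaced by its mirror in the alphabet: a↔z, b↔y, c↔x, and so on (the Atbash cipher).
Decoding wvm: w↔d, v↔e, m↔n.

den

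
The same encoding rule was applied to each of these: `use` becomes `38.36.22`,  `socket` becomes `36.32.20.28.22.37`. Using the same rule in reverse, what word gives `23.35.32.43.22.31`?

frozen

u is letter #21 and maps to 38: an offset of 17. Letters become their 1-based position plus 17 (so a→18, b→19, …).
Decoding 23.35.32.43.22.31: 23→(23−17)÷1=6=f, 35→(35−17)÷1=18=r, 32→(32−17)÷1=15=o, 43→(43−17)÷1=26=z, 22→(22−17)÷1=5=e, 31→(31−17)÷1=14=n.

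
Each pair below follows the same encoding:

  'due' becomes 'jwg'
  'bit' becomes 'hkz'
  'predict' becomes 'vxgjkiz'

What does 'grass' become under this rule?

mxcyy

Two shifts are in play — +2 for a/e/i/o/u, +6 for every other letter.
On grass: g(cons)+6=m, r(cons)+6=x, a(vowel)+2=c, s(cons)+6=y, s(cons)+6=y.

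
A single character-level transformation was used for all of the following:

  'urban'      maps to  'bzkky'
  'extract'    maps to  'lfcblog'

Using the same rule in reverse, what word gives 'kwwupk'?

In urban: u→b is +7, r→z is +8, b→k is +9, a→k is +10 — the shift increases by 1 each position. Each letter shifts forward by (position + 7), i.e. 7, 8, 9, … — the shift grows by one for each successive letter.
Reversing it on kwwupk: k−7=d, w−8=o, w−9=n, u−10=k, p−11=e, k−12=y.

donkey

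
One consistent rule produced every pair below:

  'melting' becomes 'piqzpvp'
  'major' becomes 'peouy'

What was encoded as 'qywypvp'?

nursing

In melting: m→p is +3, e→i is +4, l→q is +5, t→z is +6 — the shift increases by 1 each position. Letter i (0-indexed) is shifted by i+3, so successive shifts are 3, 4, 5, ….
Decoding qywypvp: q−3=n, y−4=u, w−5=r, y−6=s, p−7=i, v−8=n, p−9=g.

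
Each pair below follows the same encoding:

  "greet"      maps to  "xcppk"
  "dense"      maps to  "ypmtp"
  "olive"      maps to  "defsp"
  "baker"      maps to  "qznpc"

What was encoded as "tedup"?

slope

g(6)→x(23) and r(17)→c(2) fit y≡17x+25 (mod 26); the inverse of 17 mod 26 is 23. Each letter's alphabet position (a=0..z=25) is mapped through 17·x+25 mod 26 — an affine cipher.
Decoding tedup: t(19)→23·(19−25)≡18=s; e(4)→23·(4−25)≡11=l; d(3)→23·(3−25)≡14=o; u(20)→23·(20−25)≡15=p; p(15)→23·(15−25)≡4=e (all mod 26).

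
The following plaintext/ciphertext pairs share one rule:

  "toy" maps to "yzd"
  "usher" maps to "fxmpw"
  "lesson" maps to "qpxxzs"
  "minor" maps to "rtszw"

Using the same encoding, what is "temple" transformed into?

The shift depends on letter class: consonant t→y is +5, but vowel o→z is +11. The rule splits by letter class: vowels +11, consonants +5.
For temple: t(cons)+5=y, e(vowel)+11=p, m(cons)+5=r, p(cons)+5=u, l(cons)+5=q, e(vowel)+11=p.

ypruqp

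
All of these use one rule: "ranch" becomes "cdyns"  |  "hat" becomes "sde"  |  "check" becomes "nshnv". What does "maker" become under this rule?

The shift depends on letter class: consonant r→c is +11, but vowel a→d is +3. The rule splits by letter class: vowels +3, consonants +11.
For maker: m(cons)+11=x, a(vowel)+3=d, k(cons)+11=v, e(vowel)+3=h, r(cons)+11=c.

xdvhc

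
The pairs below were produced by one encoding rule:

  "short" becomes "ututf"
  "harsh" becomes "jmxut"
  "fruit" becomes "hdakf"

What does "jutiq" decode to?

Shifts by position in short: pos 0: s→u (+2), pos 1: h→t (+12), pos 2: o→u (+6), pos 3: r→t (+2), pos 4: t→f (+12) — repeating every 3. A repeating key of period 3 is used — shifts +2, +12, +6 over and over.
Decoding jutiq: j−2=h, u−12=i, t−6=n, i−2=g, q−12=e.

hinge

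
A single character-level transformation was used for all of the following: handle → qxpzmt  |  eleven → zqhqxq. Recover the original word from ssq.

The word is reversed, then every letter is shifted forward by 12.
Reversing it on ssq: shift back: s−12=g, s−12=g, q−12=e → gge; then reverse → egg.

egg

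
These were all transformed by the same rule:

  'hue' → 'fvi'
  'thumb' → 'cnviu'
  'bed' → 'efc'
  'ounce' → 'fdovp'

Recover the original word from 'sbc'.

bar

The output letters match the input read backwards, each shifted +1: hue reversed is euh. Two steps: reverse the string, then apply a Caesar shift of +1.
Reversing it on sbc: shift back: s−1=r, b−1=a, c−1=b → rab; then reverse → bar.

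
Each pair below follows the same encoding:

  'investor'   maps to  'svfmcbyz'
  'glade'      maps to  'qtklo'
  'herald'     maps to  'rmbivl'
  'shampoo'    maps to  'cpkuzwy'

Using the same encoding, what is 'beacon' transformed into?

lmkkyv

Shifts by position in investor: pos 0: i→s (+10), pos 1: n→v (+8), pos 2: v→f (+10), pos 3: e→m (+8) — repeating every 2. It's a Vigenère-style cipher with numeric key [10,8]: position i shifts by key[i mod 2].
On beacon: b+10=l, e+8=m, a+10=k, c+8=k, o+10=y, n+8=v.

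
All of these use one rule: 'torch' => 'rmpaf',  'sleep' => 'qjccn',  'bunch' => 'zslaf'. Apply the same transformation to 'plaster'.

njyqrcp

Every letter moves 24 places later in the alphabet, wrapping around z→a.
On plaster: p+24=n, l+24=j, a+24=y, s+24=q, t+24=r, e+24=c, r+24=p.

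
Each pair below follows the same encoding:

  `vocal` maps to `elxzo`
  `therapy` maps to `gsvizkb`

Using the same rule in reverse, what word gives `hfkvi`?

super

Each letter is replaced by its mirror in the alphabet: a↔z, b↔y, c↔x, and so on (the Atbash cipher).
Reversing it on hfkvi: h↔s, f↔u, k↔p, v↔e, i↔r.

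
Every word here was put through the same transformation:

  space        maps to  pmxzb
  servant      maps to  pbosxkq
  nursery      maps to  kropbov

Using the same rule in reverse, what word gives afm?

Each letter is shifted forward by 23 in the alphabet (a Caesar shift of +23).
Reversing it on afm: a−23=d, f−23=i, m−23=p.

dip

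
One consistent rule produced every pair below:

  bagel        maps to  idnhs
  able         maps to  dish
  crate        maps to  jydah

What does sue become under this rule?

zxh

The shift depends on letter class: consonant b→i is +7, but vowel a→d is +3. The rule splits by letter class: vowels +3, consonants +7.
On sue: s(cons)+7=z, u(vowel)+3=x, e(vowel)+3=h.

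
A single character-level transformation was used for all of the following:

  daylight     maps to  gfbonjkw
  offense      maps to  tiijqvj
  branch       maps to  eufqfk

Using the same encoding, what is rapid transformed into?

The shift depends on letter class: consonant d→g is +3, but vowel a→f is +5. Vowels shift forward by 5 and consonants shift forward by 3.
On rapid: r(cons)+3=u, a(vowel)+5=f, p(cons)+3=s, i(vowel)+5=n, d(cons)+3=g.

ufsng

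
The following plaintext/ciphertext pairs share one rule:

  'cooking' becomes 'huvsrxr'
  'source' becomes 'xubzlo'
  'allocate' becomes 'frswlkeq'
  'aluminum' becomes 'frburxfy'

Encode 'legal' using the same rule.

qkniu

In cooking: c→h is +5, o→u is +6, o→v is +7, k→s is +8 — the shift increases by 1 each position. The shift increases by 1 at each position, starting from +5: 5, 6, 7, ….
Applying it to legal: l+5=q, e+6=k, g+7=n, a+8=i, l+9=u.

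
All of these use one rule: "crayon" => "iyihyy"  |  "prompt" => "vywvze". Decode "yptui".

In crayon: c→i is +6, r→y is +7, a→i is +8, y→h is +9 — the shift increases by 1 each position. The shift increases by 1 at each position, starting from +6: 6, 7, 8, ….
Undoing it on yptui: y−6=s, p−7=i, t−8=l, u−9=l, i−10=y.

silly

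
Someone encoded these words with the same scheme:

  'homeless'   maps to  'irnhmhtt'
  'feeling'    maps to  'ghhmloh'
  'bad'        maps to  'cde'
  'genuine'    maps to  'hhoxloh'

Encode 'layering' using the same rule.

mdzhsloh

The rule splits by letter class: vowels +3, consonants +1.
On layering: l(cons)+1=m, a(vowel)+3=d, y(cons)+1=z, e(vowel)+3=h, r(cons)+1=s, i(vowel)+3=l, n(cons)+1=o, g(cons)+1=h.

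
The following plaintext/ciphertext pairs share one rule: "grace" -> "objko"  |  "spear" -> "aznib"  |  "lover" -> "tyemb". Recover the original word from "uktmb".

The shifts repeat in a cycle of length 3: positions 0,1,… shift by +8, +10, +9, then the pattern repeats.
Undoing it on uktmb: u−8=m, k−10=a, t−9=k, m−8=e, b−10=r.

maker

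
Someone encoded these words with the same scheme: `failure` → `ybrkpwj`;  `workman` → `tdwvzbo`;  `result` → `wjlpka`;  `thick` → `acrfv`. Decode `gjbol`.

jeans

Each letter's alphabet position (a=0..z=25) is mapped through 15·x+1 mod 26 — an affine cipher.
Undoing it on gjbol: g(6)→7·(6−1)≡9=j; j(9)→7·(9−1)≡4=e; b(1)→7·(1−1)≡0=a; o(14)→7·(14−1)≡13=n; l(11)→7·(11−1)≡18=s (all mod 26).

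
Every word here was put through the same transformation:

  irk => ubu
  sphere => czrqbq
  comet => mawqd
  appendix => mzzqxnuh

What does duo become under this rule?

nga

The shift depends on letter class: consonant r→b is +10, but vowel i→u is +12. Two shifts are in play — +12 for a/e/i/o/u, +10 for every other letter.
Applying it to duo: d(cons)+10=n, u(vowel)+12=g, o(vowel)+12=a.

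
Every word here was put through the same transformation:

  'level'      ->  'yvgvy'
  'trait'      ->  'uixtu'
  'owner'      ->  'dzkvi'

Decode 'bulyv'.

This is an affine cipher: with a=0,…,z=25, each position x becomes (19x+23) mod 26.
Decoding bulyv: b(1)→11·(1−23)≡18=s; u(20)→11·(20−23)≡19=t; l(11)→11·(11−23)≡24=y; y(24)→11·(24−23)≡11=l; v(21)→11·(21−23)≡4=e (all mod 26).

style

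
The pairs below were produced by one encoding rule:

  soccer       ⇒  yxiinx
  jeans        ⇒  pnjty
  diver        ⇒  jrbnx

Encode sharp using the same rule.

The shift depends on letter class: consonant s→y is +6, but vowel o→x is +9. The rule splits by letter class: vowels +9, consonants +6.
On sharp: s(cons)+6=y, h(cons)+6=n, a(vowel)+9=j, r(cons)+6=x, p(cons)+6=v.

ynjxv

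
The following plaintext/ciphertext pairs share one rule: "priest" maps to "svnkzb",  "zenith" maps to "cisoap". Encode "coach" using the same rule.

fsfio

In priest: p→s is +3, r→v is +4, i→n is +5, e→k is +6 — the shift increases by 1 each position. Each letter shifts forward by (position + 3), i.e. 3, 4, 5, … — the shift grows by one for each successive letter.
On coach: c+3=f, o+4=s, a+5=f, c+6=i, h+7=o.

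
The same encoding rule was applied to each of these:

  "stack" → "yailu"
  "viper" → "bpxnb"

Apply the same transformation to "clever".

In stack: s→y is +6, t→a is +7, a→i is +8, c→l is +9 — the shift increases by 1 each position. The shift increases by 1 at each position, starting from +6: 6, 7, 8, ….
On clever: c+6=i, l+7=s, e+8=m, v+9=e, e+10=o, r+11=c.

ismeoc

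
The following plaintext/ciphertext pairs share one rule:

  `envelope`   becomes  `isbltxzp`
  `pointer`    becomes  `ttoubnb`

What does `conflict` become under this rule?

In envelope: e→i is +4, n→s is +5, v→b is +6, e→l is +7 — the shift increases by 1 each position. Each letter shifts forward by (position + 4), i.e. 4, 5, 6, … — the shift grows by one for each successive letter.
Applying it to conflict: c+4=g, o+5=t, n+6=t, f+7=m, l+8=t, i+9=r, c+10=m, t+11=e.

gttmtrme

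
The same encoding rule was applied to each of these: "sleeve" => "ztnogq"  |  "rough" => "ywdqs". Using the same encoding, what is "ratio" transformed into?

In sleeve: s→z is +7, l→t is +8, e→n is +9, e→o is +10 — the shift increases by 1 each position. Each letter shifts forward by (position + 7), i.e. 7, 8, 9, … — the shift grows by one for each successive letter.
On ratio: r+7=y, a+8=i, t+9=c, i+10=s, o+11=z.

yicsz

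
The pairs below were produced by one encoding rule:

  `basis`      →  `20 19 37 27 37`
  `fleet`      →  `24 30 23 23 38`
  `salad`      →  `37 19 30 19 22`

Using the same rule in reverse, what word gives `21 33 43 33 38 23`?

Letters become their 1-based position plus 18 (so a→19, b→20, …).
Undoing it on 21 33 43 33 38 23: 21→(21−18)÷1=3=c, 33→(33−18)÷1=15=o, 43→(43−18)÷1=25=y, 33→(33−18)÷1=15=o, 38→(38−18)÷1=20=t, 23→(23−18)÷1=5=e.

coyote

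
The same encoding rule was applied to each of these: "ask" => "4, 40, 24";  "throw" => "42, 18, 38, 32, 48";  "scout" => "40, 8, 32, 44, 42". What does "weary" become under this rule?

a(#1)→4 and s(#19)→40: differences scale by 2, so n = 2·pos + 2. Each letter becomes 2×(its alphabet position, a=1..z=26) + 2.
Applying it to weary: w=23→48, e=5→12, a=1→4, r=18→38, y=25→52.

48, 12, 4, 38, 52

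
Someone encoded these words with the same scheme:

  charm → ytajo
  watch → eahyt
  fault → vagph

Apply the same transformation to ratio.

jahsm

This is an affine cipher: with a=0,…,z=25, each position x becomes (25x+0) mod 26.
Applying it to ratio: r(17)→25·17+0≡9=j; a(0)→25·0+0≡0=a; t(19)→25·19+0≡7=h; i(8)→25·8+0≡18=s; o(14)→25·14+0≡12=m (all mod 26).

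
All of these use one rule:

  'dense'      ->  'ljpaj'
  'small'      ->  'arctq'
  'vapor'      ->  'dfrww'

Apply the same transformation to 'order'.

Shifts by position in dense: pos 0: d→l (+8), pos 1: e→j (+5), pos 2: n→p (+2), pos 3: s→a (+8), pos 4: e→j (+5) — repeating every 3. The shifts repeat in a cycle of length 3: positions 0,1,… shift by +8, +5, +2, then the pattern repeats.
For order: o+8=w, r+5=w, d+2=f, e+8=m, r+5=w.

wwfmw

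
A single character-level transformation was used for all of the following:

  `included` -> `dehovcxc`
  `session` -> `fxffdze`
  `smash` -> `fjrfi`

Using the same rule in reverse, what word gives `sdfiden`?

fishing

i(8)→d(3) and n(13)→e(4) fit y≡21x+17 (mod 26); the inverse of 21 mod 26 is 5. Each letter's alphabet position (a=0..z=25) is mapped through 21·x+17 mod 26 — an affine cipher.
Undoing it on sdfiden: s(18)→5·(18−17)≡5=f; d(3)→5·(3−17)≡8=i; f(5)→5·(5−17)≡18=s; i(8)→5·(8−17)≡7=h; d(3)→5·(3−17)≡8=i; e(4)→5·(4−17)≡13=n; n(13)→5·(13−17)≡6=g (all mod 26).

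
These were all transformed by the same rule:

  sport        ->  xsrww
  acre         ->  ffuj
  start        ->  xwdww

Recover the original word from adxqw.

It's a Vigenère-style cipher with numeric key [5,3,3]: position i shifts by key[i mod 3].
Decoding adxqw: a−5=v, d−3=a, x−3=u, q−5=l, w−3=t.

vault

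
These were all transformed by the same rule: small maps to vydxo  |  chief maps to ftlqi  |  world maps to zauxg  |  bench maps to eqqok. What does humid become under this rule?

Shifts by position in small: pos 0: s→v (+3), pos 1: m→y (+12), pos 2: a→d (+3), pos 3: l→x (+12) — repeating every 2. It's a Vigenère-style cipher with numeric key [3,12]: position i shifts by key[i mod 2].
Applying it to humid: h+3=k, u+12=g, m+3=p, i+12=u, d+3=g.

kgpug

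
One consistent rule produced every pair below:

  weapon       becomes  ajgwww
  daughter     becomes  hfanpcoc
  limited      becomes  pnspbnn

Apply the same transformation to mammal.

In weapon: w→a is +4, e→j is +5, a→g is +6, p→w is +7 — the shift increases by 1 each position. The shift increases by 1 at each position, starting from +4: 4, 5, 6, ….
Applying it to mammal: m+4=q, a+5=f, m+6=s, m+7=t, a+8=i, l+9=u.

qfstiu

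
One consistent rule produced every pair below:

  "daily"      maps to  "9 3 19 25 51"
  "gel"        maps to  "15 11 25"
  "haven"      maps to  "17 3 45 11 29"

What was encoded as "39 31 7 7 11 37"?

d(#4)→9 and a(#1)→3: differences scale by 2, so n = 2·pos + 1. Each letter becomes 2×(its alphabet position, a=1..z=26) + 1.
Decoding 39 31 7 7 11 37: 39→(39−1)÷2=19=s, 31→(31−1)÷2=15=o, 7→(7−1)÷2=3=c, 7→(7−1)÷2=3=c, 11→(11−1)÷2=5=e, 37→(37−1)÷2=18=r.

soccer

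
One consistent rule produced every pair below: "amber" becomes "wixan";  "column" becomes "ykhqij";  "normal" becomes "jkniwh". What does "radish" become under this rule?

nwzeod

Compare letters: a→w is +22, m→i is +22, b→x is +22 — a constant shift. It's a constant shift of +22 (ROT22).
For radish: r+22=n, a+22=w, d+22=z, i+22=e, s+22=o, h+22=d.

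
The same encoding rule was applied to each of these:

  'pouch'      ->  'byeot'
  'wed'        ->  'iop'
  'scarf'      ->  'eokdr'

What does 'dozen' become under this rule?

pyloz

The shift depends on letter class: consonant p→b is +12, but vowel o→y is +10. Vowels shift forward by 10 and consonants shift forward by 12.
On dozen: d(cons)+12=p, o(vowel)+10=y, z(cons)+12=l, e(vowel)+10=o, n(cons)+12=z.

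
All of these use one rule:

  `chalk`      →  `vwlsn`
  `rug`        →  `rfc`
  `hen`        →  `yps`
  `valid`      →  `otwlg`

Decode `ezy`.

The output letters match the input read backwards, each shifted +11: chalk reversed is klahc. Read the word backwards and shift each letter +11.
Reversing it on ezy: shift back: e−11=t, z−11=o, y−11=n → ton; then reverse → not.

not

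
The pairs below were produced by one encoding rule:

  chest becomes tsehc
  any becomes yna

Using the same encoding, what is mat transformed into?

It's just the letters in reverse order.
For mat: reverse → tam.

tam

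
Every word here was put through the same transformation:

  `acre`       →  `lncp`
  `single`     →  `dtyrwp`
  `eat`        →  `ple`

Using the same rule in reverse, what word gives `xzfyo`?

Compare letters: a→l is +11, c→n is +11, r→c is +11 — a constant shift. Every letter moves 11 places later in the alphabet, wrapping around z→a.
Reversing it on xzfyo: x−11=m, z−11=o, f−11=u, y−11=n, o−11=d.

mound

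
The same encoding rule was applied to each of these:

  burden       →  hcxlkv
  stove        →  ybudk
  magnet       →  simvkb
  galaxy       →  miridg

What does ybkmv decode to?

steep

Shifts by position in burden: pos 0: b→h (+6), pos 1: u→c (+8), pos 2: r→x (+6), pos 3: d→l (+8) — repeating every 2. The shifts repeat in a cycle of length 2: positions 0,1,… shift by +6, +8, then the pattern repeats.
Undoing it on ybkmv: y−6=s, b−8=t, k−6=e, m−8=e, v−6=p.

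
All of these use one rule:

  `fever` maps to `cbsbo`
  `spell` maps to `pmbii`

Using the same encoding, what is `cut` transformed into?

Compare letters: f→c is +23, e→b is +23, v→s is +23 — a constant shift. It's a constant shift of +23 (ROT23).
For cut: c+23=z, u+23=r, t+23=q.

zrq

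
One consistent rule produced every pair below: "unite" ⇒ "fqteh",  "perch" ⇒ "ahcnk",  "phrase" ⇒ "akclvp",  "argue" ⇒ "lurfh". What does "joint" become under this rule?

Shifts by position in unite: pos 0: u→f (+11), pos 1: n→q (+3), pos 2: i→t (+11), pos 3: t→e (+11), pos 4: e→h (+3) — repeating every 3. It's a Vigenère-style cipher with numeric key [11,3,11]: position i shifts by key[i mod 3].
On joint: j+11=u, o+3=r, i+11=t, n+11=y, t+3=w.

urtyw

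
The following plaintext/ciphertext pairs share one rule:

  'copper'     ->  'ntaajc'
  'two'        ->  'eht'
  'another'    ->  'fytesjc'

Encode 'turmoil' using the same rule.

ezcxtnw

The shift depends on letter class: consonant c→n is +11, but vowel o→t is +5. Vowels shift forward by 5 and consonants shift forward by 11.
For turmoil: t(cons)+11=e, u(vowel)+5=z, r(cons)+11=c, m(cons)+11=x, o(vowel)+5=t, i(vowel)+5=n, l(cons)+11=w.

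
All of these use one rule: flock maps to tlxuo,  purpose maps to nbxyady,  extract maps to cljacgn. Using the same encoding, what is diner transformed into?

anwrm

The word is reversed, then every letter is shifted forward by 9.
On diner: reverse → renid; then shift: r+9=a, e+9=n, n+9=w, i+9=r, d+9=m.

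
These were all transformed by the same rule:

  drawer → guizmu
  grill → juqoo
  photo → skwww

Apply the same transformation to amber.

ipemu

The shift depends on letter class: consonant d→g is +3, but vowel a→i is +8. Vowels shift forward by 8 and consonants shift forward by 3.
For amber: a(vowel)+8=i, m(cons)+3=p, b(cons)+3=e, e(vowel)+8=m, r(cons)+3=u.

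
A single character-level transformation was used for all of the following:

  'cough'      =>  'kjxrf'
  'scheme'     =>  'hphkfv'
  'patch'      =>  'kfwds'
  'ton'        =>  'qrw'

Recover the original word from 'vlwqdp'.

The output letters match the input read backwards, each shifted +3: cough reversed is hguoc. Two steps: reverse the string, then apply a Caesar shift of +3.
Undoing it on vlwqdp: shift back: v−3=s, l−3=i, w−3=t, q−3=n, d−3=a, p−3=m → sitnam; then reverse → mantis.

mantis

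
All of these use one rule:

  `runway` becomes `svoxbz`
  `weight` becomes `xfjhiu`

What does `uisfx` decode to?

Compare letters: r→s is +1, u→v is +1, n→o is +1 — a constant shift. Every letter moves 1 place later in the alphabet, wrapping around z→a.
Undoing it on uisfx: u−1=t, i−1=h, s−1=r, f−1=e, x−1=w.

threw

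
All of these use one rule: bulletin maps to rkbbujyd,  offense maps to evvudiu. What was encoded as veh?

Compare letters: b→r is +16, u→k is +16, l→b is +16 — a constant shift. Each letter is shifted forward by 16 in the alphabet (a Caesar shift of +16).
Undoing it on veh: v−16=f, e−16=o, h−16=r.

for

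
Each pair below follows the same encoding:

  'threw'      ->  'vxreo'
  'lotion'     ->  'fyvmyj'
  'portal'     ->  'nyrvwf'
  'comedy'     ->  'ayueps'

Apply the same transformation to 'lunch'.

This is an affine cipher: with a=0,…,z=25, each position x becomes (15x+22) mod 26.
For lunch: l(11)→15·11+22≡5=f; u(20)→15·20+22≡10=k; n(13)→15·13+22≡9=j; c(2)→15·2+22≡0=a; h(7)→15·7+22≡23=x (all mod 26).

fkjax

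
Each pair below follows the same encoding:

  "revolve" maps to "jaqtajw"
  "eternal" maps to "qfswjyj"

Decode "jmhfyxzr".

The output letters match the input read backwards, each shifted +5: revolve reversed is evlover. Two steps: reverse the string, then apply a Caesar shift of +5.
Decoding jmhfyxzr: shift back: j−5=e, m−5=h, h−5=c, f−5=a, y−5=t, x−5=s, z−5=u, r−5=m → ehcatsum; then reverse → mustache.

mustache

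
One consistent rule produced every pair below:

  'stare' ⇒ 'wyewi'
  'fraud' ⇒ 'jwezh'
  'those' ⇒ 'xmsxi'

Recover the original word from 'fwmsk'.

Shifts by position in stare: pos 0: s→w (+4), pos 1: t→y (+5), pos 2: a→e (+4), pos 3: r→w (+5) — repeating every 2. It's a Vigenère-style cipher with numeric key [4,5]: position i shifts by key[i mod 2].
Reversing it on fwmsk: f−4=b, w−5=r, m−4=i, s−5=n, k−4=g.

bring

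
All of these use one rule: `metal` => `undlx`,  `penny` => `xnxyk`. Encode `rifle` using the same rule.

In metal: m→u is +8, e→n is +9, t→d is +10, a→l is +11 — the shift increases by 1 each position. Each letter shifts forward by (position + 8), i.e. 8, 9, 10, … — the shift grows by one for each successive letter.
Applying it to rifle: r+8=z, i+9=r, f+10=p, l+11=w, e+12=q.

zrpwq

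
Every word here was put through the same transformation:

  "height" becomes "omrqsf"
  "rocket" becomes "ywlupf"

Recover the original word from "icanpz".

In height: h→o is +7, e→m is +8, i→r is +9, g→q is +10 — the shift increases by 1 each position. The shift increases by 1 at each position, starting from +7: 7, 8, 9, ….
Decoding icanpz: i−7=b, c−8=u, a−9=r, n−10=d, p−11=e, z−12=n.

burden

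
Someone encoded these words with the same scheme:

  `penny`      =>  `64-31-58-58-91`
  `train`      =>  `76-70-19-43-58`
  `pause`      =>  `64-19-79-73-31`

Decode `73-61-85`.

Each letter becomes 3×(its alphabet position, a=1..z=26) + 16.
Decoding 73-61-85: 73→(73−16)÷3=19=s, 61→(61−16)÷3=15=o, 85→(85−16)÷3=23=w.

sow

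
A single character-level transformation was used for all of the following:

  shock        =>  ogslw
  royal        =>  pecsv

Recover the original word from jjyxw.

The word is reversed, then every letter is shifted forward by 4.
Reversing it on jjyxw: shift back: j−4=f, j−4=f, y−4=u, x−4=t, w−4=s → ffuts; then reverse → stuff.

stuff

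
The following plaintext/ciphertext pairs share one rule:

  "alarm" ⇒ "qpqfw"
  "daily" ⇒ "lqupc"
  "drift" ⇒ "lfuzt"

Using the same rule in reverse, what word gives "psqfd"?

learn

a(0)→q(16) and l(11)→p(15) fit y≡7x+16 (mod 26); the inverse of 7 mod 26 is 15. Treating letters as 0–25, the rule is x ↦ 7x + 16 (mod 26).
Reversing it on psqfd: p(15)→15·(15−16)≡11=l; s(18)→15·(18−16)≡4=e; q(16)→15·(16−16)≡0=a; f(5)→15·(5−16)≡17=r; d(3)→15·(3−16)≡13=n (all mod 26).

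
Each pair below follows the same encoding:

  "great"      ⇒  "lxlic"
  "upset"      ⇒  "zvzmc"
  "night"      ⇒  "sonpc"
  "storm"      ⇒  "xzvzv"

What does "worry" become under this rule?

buyzh

In great: g→l is +5, r→x is +6, e→l is +7, a→i is +8 — the shift increases by 1 each position. The shift increases by 1 at each position, starting from +5: 5, 6, 7, ….
For worry: w+5=b, o+6=u, r+7=y, r+8=z, y+9=h.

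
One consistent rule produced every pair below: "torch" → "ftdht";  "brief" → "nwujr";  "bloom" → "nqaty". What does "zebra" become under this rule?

ljnwm

Shifts by position in torch: pos 0: t→f (+12), pos 1: o→t (+5), pos 2: r→d (+12), pos 3: c→h (+5) — repeating every 2. A repeating key of period 2 is used — shifts +12, +5 over and over.
On zebra: z+12=l, e+5=j, b+12=n, r+5=w, a+12=m.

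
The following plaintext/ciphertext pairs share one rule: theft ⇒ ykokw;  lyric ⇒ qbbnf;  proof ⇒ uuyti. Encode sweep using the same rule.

xzojs

Shifts by position in theft: pos 0: t→y (+5), pos 1: h→k (+3), pos 2: e→o (+10), pos 3: f→k (+5), pos 4: t→w (+3) — repeating every 3. It's a Vigenère-style cipher with numeric key [5,3,10]: position i shifts by key[i mod 3].
On sweep: s+5=x, w+3=z, e+10=o, e+5=j, p+3=s.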